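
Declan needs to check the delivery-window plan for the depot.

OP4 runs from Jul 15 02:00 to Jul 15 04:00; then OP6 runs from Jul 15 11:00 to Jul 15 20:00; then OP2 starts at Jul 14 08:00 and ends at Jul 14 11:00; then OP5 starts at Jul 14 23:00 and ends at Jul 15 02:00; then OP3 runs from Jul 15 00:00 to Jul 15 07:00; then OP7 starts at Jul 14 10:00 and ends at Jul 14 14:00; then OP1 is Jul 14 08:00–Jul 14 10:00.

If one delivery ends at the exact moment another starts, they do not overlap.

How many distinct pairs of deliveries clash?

Sorted by start: OP1, OP2, OP7, OP5, OP3, OP4, OP6.
OP2 starts before OP1 ends → OP1 and OP2 overlap.
OP7 starts exactly when OP1 ends (back-to-back, no overlap), so OP1 has no further overlaps.
OP7 starts before OP2 ends → OP2 and OP7 overlap.
OP5 starts after OP2 ends, so OP2 has no further overlaps.
OP5 starts after OP7 ends, so OP7 has no further overlaps.
OP3 starts before OP5 ends → OP5 and OP3 overlap.
OP4 starts exactly when OP5 ends (back-to-back, no overlap), so OP5 has no further overlaps.
OP4 starts before OP3 ends → OP3 and OP4 overlap.
OP6 starts after OP3 ends.
OP6 starts after OP4 ends.
Overlapping pairs: OP1 & OP2, OP2 & OP7, OP3 & OP4, OP3 & OP5 — 4 in total.

4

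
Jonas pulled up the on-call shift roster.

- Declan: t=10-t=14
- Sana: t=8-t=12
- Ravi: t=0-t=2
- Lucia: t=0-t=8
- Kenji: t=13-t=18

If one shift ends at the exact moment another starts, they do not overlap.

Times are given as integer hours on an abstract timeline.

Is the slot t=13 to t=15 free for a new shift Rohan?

No — it overlaps Declan, Kenji

Ravi: ends t=2 at or before Rohan starts t=13 → clear.
Lucia: ends t=8 at or before Rohan starts t=13 → clear.
Sana: ends t=12 at or before Rohan starts t=13 → clear.
Declan: starts t=10 before Rohan ends t=15, and ends t=14 after Rohan starts t=13 → overlap.
Kenji: starts t=13 before Rohan ends t=15, and ends t=18 after Rohan starts t=13 → overlap.
Rohan overlaps Declan, Kenji.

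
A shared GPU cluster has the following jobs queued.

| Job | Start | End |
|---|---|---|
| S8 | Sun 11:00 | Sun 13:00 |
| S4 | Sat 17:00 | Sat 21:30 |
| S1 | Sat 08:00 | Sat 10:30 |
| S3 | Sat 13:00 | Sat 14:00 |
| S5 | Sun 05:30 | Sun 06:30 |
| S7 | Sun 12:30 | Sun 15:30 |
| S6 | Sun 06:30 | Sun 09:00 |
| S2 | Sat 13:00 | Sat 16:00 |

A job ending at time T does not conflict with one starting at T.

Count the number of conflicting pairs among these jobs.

2

Sorted by start: S1, S2, S3, S4, S5, S6, S8, S7.
S2 starts after S1 ends — done with S1.
S3 starts before S2 ends → S2 and S3 overlap.
S4 starts after S2 ends — done with S2.
S4 starts after S3 ends — done with S3.
S5 starts after S4 ends — done with S4.
S6 starts exactly when S5 ends (back-to-back, no overlap) — done with S5.
S8 starts after S6 ends — done with S6.
S7 starts before S8 ends → S8 and S7 overlap.
Overlapping pairs: S2 & S3, S7 & S8 — 2 in total.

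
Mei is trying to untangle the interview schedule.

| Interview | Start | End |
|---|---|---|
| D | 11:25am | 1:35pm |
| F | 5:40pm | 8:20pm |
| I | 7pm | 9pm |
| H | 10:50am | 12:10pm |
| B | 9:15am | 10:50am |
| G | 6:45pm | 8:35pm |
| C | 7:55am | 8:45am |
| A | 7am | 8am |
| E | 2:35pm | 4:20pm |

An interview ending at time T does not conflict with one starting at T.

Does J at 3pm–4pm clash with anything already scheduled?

A: ends 8am at or before J starts 3pm → clear.
C: ends 8:45am at or before J starts 3pm → clear.
B: ends 10:50am at or before J starts 3pm → clear.
H: ends 12:10pm at or before J starts 3pm → clear.
D: ends 1:35pm at or before J starts 3pm → clear.
E: starts 2:35pm before J ends 4pm, and ends 4:20pm after J starts 3pm → overlap.
F: starts 5:40pm at or after J ends 4pm → clear.
G: starts 6:45pm at or after J ends 4pm → clear.
I: starts 7pm at or after J ends 4pm → clear.
J overlaps E.

Yes — it overlaps E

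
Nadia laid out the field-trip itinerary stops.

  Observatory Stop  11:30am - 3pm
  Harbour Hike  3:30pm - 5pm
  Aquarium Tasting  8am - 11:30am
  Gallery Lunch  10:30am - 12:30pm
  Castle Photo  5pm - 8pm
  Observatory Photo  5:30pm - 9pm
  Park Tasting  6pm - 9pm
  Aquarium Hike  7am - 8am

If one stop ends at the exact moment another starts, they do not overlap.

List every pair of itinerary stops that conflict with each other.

Sorted by start: Aquarium Hike, Aquarium Tasting, Gallery Lunch, Observatory Stop, Harbour Hike, Castle Photo, Observatory Photo, Park Tasting.
Aquarium Tasting starts exactly when Aquarium Hike ends (back-to-back, no overlap), so nothing later overlaps Aquarium Hike either.
Gallery Lunch starts before Aquarium Tasting ends → Aquarium Tasting and Gallery Lunch overlap.
Observatory Stop starts exactly when Aquarium Tasting ends (back-to-back, no overlap), so nothing later overlaps Aquarium Tasting either.
Observatory Stop starts before Gallery Lunch ends → Gallery Lunch and Observatory Stop overlap.
Harbour Hike starts after Gallery Lunch ends, so nothing later overlaps Gallery Lunch either.
Harbour Hike starts after Observatory Stop ends, so nothing later overlaps Observatory Stop either.
Castle Photo starts exactly when Harbour Hike ends (back-to-back, no overlap), so nothing later overlaps Harbour Hike either.
Observatory Photo starts before Castle Photo ends → Castle Photo and Observatory Photo overlap.
Park Tasting starts before Castle Photo ends → Castle Photo and Park Tasting overlap.
Park Tasting starts before Observatory Photo ends → Observatory Photo and Park Tasting overlap.

Aquarium Tasting & Gallery Lunch, Castle Photo & Observatory Photo, Castle Photo & Park Tasting, Gallery Lunch & Observatory Stop, Observatory Photo & Park Tasting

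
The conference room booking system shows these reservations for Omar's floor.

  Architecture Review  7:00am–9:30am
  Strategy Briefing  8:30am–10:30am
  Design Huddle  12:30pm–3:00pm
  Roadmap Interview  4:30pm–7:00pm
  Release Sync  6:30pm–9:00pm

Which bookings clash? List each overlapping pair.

Two intervals overlap when each starts before the other ends.
Sorted by start: Architecture Review, Strategy Briefing, Design Huddle, Roadmap Interview, Release Sync.
Strategy Briefing starts before Architecture Review ends → Architecture Review and Strategy Briefing overlap.
Design Huddle starts after Architecture Review ends — done with Architecture Review.
Design Huddle starts after Strategy Briefing ends — done with Strategy Briefing.
Roadmap Interview starts after Design Huddle ends — done with Design Huddle.
Release Sync starts before Roadmap Interview ends → Roadmap Interview and Release Sync overlap.

Architecture Review & Strategy Briefing, Release Sync & Roadmap Interview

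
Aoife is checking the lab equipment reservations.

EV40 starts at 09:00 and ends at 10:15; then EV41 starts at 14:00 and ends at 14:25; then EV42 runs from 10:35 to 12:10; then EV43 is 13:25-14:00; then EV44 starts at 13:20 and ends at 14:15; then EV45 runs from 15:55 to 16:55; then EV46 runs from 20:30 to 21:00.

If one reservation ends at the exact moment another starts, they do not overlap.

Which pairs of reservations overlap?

Two intervals overlap when each starts before the other ends.
Sorted by start: EV40, EV42, EV44, EV43, EV41, EV45, EV46.
EV42 starts after EV40 ends; EV40 is clear from here.
EV44 starts after EV42 ends; EV42 is clear from here.
EV43 starts before EV44 ends → EV44 and EV43 overlap.
EV41 starts before EV44 ends → EV44 and EV41 overlap.
EV45 starts after EV44 ends; EV44 is clear from here.
EV41 starts exactly when EV43 ends (back-to-back, no overlap); EV43 is clear from here.
EV45 starts after EV41 ends; EV41 is clear from here.
EV46 starts after EV45 ends.

EV41 & EV44, EV43 & EV44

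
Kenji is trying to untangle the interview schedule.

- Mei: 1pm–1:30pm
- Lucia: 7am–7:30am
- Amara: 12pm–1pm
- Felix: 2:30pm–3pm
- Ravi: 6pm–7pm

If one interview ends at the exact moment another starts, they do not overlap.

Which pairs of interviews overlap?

no overlapping pairs

Sorted by start: Lucia, Amara, Mei, Felix, Ravi.
Amara starts after Lucia ends, so nothing later overlaps Lucia either.
Mei starts exactly when Amara ends (back-to-back, no overlap), so nothing later overlaps Amara either.
Felix starts after Mei ends, so nothing later overlaps Mei either.
Ravi starts after Felix ends.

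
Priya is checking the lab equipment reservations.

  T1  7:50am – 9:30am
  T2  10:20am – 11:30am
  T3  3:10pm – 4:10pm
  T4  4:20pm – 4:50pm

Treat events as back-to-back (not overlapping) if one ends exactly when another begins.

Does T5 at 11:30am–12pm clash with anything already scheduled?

No — it doesn't clash with anything

T1: ends 9:30am at or before T5 starts 11:30am → clear.
T2: ends 11:30am at or before T5 starts 11:30am → clear.
T3: starts 3:10pm at or after T5 ends 12pm → clear.
T4: starts 4:20pm at or after T5 ends 12pm → clear.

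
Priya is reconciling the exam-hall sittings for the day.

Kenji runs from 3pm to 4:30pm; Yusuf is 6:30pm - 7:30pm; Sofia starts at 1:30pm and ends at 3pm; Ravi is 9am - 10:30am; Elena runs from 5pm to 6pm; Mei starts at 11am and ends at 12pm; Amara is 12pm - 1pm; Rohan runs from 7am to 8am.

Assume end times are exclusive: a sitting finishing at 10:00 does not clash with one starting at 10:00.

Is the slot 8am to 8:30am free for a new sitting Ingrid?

Yes — the slot is free

Rohan: ends 8am at or before Ingrid starts 8am → clear.
Ravi: starts 9am at or after Ingrid ends 8:30am → clear.
Mei: starts 11am at or after Ingrid ends 8:30am → clear.
Amara: starts 12pm at or after Ingrid ends 8:30am → clear.
Sofia: starts 1:30pm at or after Ingrid ends 8:30am → clear.
Kenji: starts 3pm at or after Ingrid ends 8:30am → clear.
Elena: starts 5pm at or after Ingrid ends 8:30am → clear.
Yusuf: starts 6:30pm at or after Ingrid ends 8:30am → clear.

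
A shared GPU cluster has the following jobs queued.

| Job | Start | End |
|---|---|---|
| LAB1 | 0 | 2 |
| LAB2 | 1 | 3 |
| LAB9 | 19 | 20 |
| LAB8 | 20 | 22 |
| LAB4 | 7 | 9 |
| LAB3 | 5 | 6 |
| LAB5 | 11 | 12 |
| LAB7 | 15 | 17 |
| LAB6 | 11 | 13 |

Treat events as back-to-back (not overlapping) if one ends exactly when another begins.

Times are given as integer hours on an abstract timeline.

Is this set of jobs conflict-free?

Sorted by start: LAB1, LAB2, LAB3, LAB4, LAB5, LAB6, LAB7, LAB9, LAB8.
LAB2 starts before LAB1 ends → LAB1 and LAB2 overlap.
That's a conflict, so the schedule is not conflict-free.

No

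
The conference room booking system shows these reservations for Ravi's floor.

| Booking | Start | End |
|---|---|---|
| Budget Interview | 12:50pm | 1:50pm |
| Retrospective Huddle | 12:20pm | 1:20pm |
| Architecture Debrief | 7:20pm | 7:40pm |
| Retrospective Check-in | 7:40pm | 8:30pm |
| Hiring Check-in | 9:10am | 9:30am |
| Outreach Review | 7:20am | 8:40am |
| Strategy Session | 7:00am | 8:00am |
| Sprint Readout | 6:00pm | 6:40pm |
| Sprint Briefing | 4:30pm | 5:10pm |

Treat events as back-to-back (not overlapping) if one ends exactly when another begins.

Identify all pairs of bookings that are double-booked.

Budget Interview & Retrospective Huddle, Outreach Review & Strategy Session

Two intervals overlap when each starts before the other ends.
Sorted by start: Strategy Session, Outreach Review, Hiring Check-in, Retrospective Huddle, Budget Interview, Sprint Briefing, Sprint Readout, Architecture Debrief, Retrospective Check-in.
Outreach Review starts before Strategy Session ends → Strategy Session and Outreach Review overlap.
Hiring Check-in starts after Strategy Session ends, so nothing later overlaps Strategy Session either.
Hiring Check-in starts after Outreach Review ends, so nothing later overlaps Outreach Review either.
Retrospective Huddle starts after Hiring Check-in ends, so nothing later overlaps Hiring Check-in either.
Budget Interview starts before Retrospective Huddle ends → Retrospective Huddle and Budget Interview overlap.
Sprint Briefing starts after Retrospective Huddle ends, so nothing later overlaps Retrospective Huddle either.
Sprint Briefing starts after Budget Interview ends, so nothing later overlaps Budget Interview either.
Sprint Readout starts after Sprint Briefing ends, so nothing later overlaps Sprint Briefing either.
Architecture Debrief starts after Sprint Readout ends, so nothing later overlaps Sprint Readout either.
Retrospective Check-in starts exactly when Architecture Debrief ends (back-to-back, no overlap).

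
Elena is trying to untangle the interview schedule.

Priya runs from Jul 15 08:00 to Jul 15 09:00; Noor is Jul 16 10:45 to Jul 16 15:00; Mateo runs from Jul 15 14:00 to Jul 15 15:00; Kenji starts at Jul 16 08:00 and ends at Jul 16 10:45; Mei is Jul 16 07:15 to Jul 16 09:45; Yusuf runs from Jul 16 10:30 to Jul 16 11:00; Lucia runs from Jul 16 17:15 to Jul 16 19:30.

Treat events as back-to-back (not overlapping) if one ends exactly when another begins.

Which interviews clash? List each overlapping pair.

Sorted by start: Priya, Mateo, Mei, Kenji, Yusuf, Noor, Lucia.
Mateo starts after Priya ends, so nothing later overlaps Priya either.
Mei starts after Mateo ends, so nothing later overlaps Mateo either.
Kenji starts before Mei ends → Mei and Kenji overlap.
Yusuf starts after Mei ends, so nothing later overlaps Mei either.
Yusuf starts before Kenji ends → Kenji and Yusuf overlap.
Noor starts exactly when Kenji ends (back-to-back, no overlap), so nothing later overlaps Kenji either.
Noor starts before Yusuf ends → Yusuf and Noor overlap.
Lucia starts after Yusuf ends.
Lucia starts after Noor ends.

Kenji & Mei, Kenji & Yusuf, Noor & Yusuf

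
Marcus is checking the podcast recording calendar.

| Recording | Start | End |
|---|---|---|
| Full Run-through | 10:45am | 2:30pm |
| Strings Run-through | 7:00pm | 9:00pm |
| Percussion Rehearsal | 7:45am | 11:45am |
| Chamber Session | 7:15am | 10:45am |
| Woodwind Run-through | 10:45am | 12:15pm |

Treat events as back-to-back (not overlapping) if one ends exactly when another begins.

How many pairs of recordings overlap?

Sorted by start: Chamber Session, Percussion Rehearsal, Full Run-through, Woodwind Run-through, Strings Run-through.
Percussion Rehearsal starts before Chamber Session ends → Chamber Session and Percussion Rehearsal overlap.
Full Run-through starts exactly when Chamber Session ends (back-to-back, no overlap), so nothing later overlaps Chamber Session either.
Full Run-through starts before Percussion Rehearsal ends → Percussion Rehearsal and Full Run-through overlap.
Woodwind Run-through starts before Percussion Rehearsal ends → Percussion Rehearsal and Woodwind Run-through overlap.
Strings Run-through starts after Percussion Rehearsal ends.
Woodwind Run-through starts before Full Run-through ends → Full Run-through and Woodwind Run-through overlap.
Strings Run-through starts after Full Run-through ends.
Strings Run-through starts after Woodwind Run-through ends.
Overlapping pairs: Chamber Session & Percussion Rehearsal, Full Run-through & Percussion Rehearsal, Full Run-through & Woodwind Run-through, Percussion Rehearsal & Woodwind Run-through — 4 in total.

4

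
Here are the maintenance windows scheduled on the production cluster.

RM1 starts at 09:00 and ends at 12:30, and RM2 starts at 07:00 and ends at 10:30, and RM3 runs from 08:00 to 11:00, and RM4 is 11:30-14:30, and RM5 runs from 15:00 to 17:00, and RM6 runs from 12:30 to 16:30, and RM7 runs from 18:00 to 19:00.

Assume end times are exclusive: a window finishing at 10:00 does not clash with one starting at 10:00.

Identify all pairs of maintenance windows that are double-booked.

Sorted by start: RM2, RM3, RM1, RM4, RM6, RM5, RM7.
RM3 starts before RM2 ends → RM2 and RM3 overlap.
RM1 starts before RM2 ends → RM2 and RM1 overlap.
RM4 starts after RM2 ends; RM2 is clear from here.
RM1 starts before RM3 ends → RM3 and RM1 overlap.
RM4 starts after RM3 ends; RM3 is clear from here.
RM4 starts before RM1 ends → RM1 and RM4 overlap.
RM6 starts exactly when RM1 ends (back-to-back, no overlap); RM1 is clear from here.
RM6 starts before RM4 ends → RM4 and RM6 overlap.
RM5 starts after RM4 ends; RM4 is clear from here.
RM5 starts before RM6 ends → RM6 and RM5 overlap.
RM7 starts after RM6 ends.
RM7 starts after RM5 ends.

RM1 & RM2, RM1 & RM3, RM1 & RM4, RM2 & RM3, RM4 & RM6, RM5 & RM6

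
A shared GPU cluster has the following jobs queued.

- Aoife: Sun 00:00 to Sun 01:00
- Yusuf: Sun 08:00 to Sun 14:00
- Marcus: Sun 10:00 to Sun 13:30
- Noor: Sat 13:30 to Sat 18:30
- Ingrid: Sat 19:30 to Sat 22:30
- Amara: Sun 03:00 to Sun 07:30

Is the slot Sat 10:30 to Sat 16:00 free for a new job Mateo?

Noor: starts Sat 13:30 before Mateo ends Sat 16:00, and ends Sat 18:30 after Mateo starts Sat 10:30 → overlap.
Ingrid: starts Sat 19:30 at or after Mateo ends Sat 16:00 → clear.
Aoife: starts Sun 00:00 at or after Mateo ends Sat 16:00 → clear.
Amara: starts Sun 03:00 at or after Mateo ends Sat 16:00 → clear.
Yusuf: starts Sun 08:00 at or after Mateo ends Sat 16:00 → clear.
Marcus: starts Sun 10:00 at or after Mateo ends Sat 16:00 → clear.
Mateo overlaps Noor.

No — it overlaps Noor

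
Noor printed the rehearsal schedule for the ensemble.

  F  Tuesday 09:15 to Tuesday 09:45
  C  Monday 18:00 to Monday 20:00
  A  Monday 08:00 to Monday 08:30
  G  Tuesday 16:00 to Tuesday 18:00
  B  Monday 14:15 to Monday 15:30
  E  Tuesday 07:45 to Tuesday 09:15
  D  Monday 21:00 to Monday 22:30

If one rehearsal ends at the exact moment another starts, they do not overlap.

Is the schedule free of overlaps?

Yes

Check each pair: they overlap iff neither finishes before the other starts.
Sorted by start: A, B, C, D, E, F, G.
B starts after A ends, so nothing later overlaps A either.
C starts after B ends, so nothing later overlaps B either.
D starts after C ends, so nothing later overlaps C either.
E starts after D ends, so nothing later overlaps D either.
F starts exactly when E ends (back-to-back, no overlap), so nothing later overlaps E either.
G starts after F ends.
Every pair is clear; the schedule has no overlaps.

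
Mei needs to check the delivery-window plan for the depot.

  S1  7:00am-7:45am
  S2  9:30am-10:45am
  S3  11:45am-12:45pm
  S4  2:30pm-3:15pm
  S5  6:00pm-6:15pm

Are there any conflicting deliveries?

Sorted by start: S1, S2, S3, S4, S5.
S2 starts after S1 ends — done with S1.
S3 starts after S2 ends — done with S2.
S4 starts after S3 ends — done with S3.
S5 starts after S4 ends.
Every pair is clear; the schedule has no overlaps.

No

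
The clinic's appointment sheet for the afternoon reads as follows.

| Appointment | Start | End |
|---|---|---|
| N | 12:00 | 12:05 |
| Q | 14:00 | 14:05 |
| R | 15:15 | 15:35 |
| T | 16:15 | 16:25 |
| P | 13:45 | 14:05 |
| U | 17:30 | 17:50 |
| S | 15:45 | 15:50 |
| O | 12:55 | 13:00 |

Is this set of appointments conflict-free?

Sorted by start: N, O, P, Q, R, S, T, U.
O starts after N ends, so nothing later overlaps N either.
P starts after O ends, so nothing later overlaps O either.
Q starts before P ends → P and Q overlap.
That's a conflict, so the schedule is not conflict-free.

No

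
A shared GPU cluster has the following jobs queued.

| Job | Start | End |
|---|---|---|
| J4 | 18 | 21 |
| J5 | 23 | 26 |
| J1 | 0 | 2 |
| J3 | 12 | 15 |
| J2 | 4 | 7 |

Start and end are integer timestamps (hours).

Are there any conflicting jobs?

No

Two intervals overlap when each starts before the other ends.
Sorted by start: J1, J2, J3, J4, J5.
J2 starts after J1 ends; J1 is clear from here.
J3 starts after J2 ends; J2 is clear from here.
J4 starts after J3 ends; J3 is clear from here.
J5 starts after J4 ends.
Every pair is clear; the schedule has no overlaps.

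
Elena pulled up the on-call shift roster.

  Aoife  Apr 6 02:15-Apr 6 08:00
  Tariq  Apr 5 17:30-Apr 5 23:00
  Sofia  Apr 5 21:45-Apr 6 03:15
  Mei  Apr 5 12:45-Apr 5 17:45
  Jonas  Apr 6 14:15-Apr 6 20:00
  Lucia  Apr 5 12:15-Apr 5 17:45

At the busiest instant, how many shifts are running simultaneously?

Walk through starts and ends in time order (an end at T is processed before a start at T):
Apr 5 12:15 start Lucia → 1
Apr 5 12:45 start Mei → 2
Apr 5 17:30 start Tariq → 3
Apr 5 17:45 end Lucia → 2
Apr 5 17:45 end Mei → 1
Apr 5 21:45 start Sofia → 2
Apr 5 23:00 end Tariq → 1
Apr 6 02:15 start Aoife → 2
Apr 6 03:15 end Sofia → 1
Apr 6 08:00 end Aoife → 0
Apr 6 14:15 start Jonas → 1
Apr 6 20:00 end Jonas → 0
Peak is 3, at Apr 5 17:30 (Lucia, Mei, Tariq).

3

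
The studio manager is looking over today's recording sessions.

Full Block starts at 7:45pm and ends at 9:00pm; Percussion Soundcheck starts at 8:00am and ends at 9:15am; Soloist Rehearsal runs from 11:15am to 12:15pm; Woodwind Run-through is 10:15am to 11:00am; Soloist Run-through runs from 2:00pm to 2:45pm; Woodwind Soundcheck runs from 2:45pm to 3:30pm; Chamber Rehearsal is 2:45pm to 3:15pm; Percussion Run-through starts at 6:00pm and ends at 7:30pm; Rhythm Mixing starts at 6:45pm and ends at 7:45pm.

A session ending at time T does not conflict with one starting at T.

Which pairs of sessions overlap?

Chamber Rehearsal & Woodwind Soundcheck, Percussion Run-through & Rhythm Mixing

Sorted by start: Percussion Soundcheck, Woodwind Run-through, Soloist Rehearsal, Soloist Run-through, Woodwind Soundcheck, Chamber Rehearsal, Percussion Run-through, Rhythm Mixing, Full Block.
Woodwind Run-through starts after Percussion Soundcheck ends, so Percussion Soundcheck has no further overlaps.
Soloist Rehearsal starts after Woodwind Run-through ends, so Woodwind Run-through has no further overlaps.
Soloist Run-through starts after Soloist Rehearsal ends, so Soloist Rehearsal has no further overlaps.
Woodwind Soundcheck starts exactly when Soloist Run-through ends (back-to-back, no overlap), so Soloist Run-through has no further overlaps.
Chamber Rehearsal starts before Woodwind Soundcheck ends → Woodwind Soundcheck and Chamber Rehearsal overlap.
Percussion Run-through starts after Woodwind Soundcheck ends, so Woodwind Soundcheck has no further overlaps.
Percussion Run-through starts after Chamber Rehearsal ends, so Chamber Rehearsal has no further overlaps.
Rhythm Mixing starts before Percussion Run-through ends → Percussion Run-through and Rhythm Mixing overlap.
Full Block starts after Percussion Run-through ends.
Full Block starts exactly when Rhythm Mixing ends (back-to-back, no overlap).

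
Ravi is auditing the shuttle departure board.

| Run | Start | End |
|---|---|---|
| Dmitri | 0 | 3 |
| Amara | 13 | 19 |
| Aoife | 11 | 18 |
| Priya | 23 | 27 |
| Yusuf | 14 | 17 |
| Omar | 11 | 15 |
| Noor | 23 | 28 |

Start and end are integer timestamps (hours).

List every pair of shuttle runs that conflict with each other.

Amara & Aoife, Amara & Omar, Amara & Yusuf, Aoife & Omar, Aoife & Yusuf, Noor & Priya, Omar & Yusuf

Check each pair: they overlap iff neither finishes before the other starts.
Sorted by start: Dmitri, Aoife, Omar, Amara, Yusuf, Priya, Noor.
Aoife starts after Dmitri ends, so nothing later overlaps Dmitri either.
Omar starts before Aoife ends → Aoife and Omar overlap.
Amara starts before Aoife ends → Aoife and Amara overlap.
Yusuf starts before Aoife ends → Aoife and Yusuf overlap.
Priya starts after Aoife ends, so nothing later overlaps Aoife either.
Amara starts before Omar ends → Omar and Amara overlap.
Yusuf starts before Omar ends → Omar and Yusuf overlap.
Priya starts after Omar ends, so nothing later overlaps Omar either.
Yusuf starts before Amara ends → Amara and Yusuf overlap.
Priya starts after Amara ends, so nothing later overlaps Amara either.
Priya starts after Yusuf ends, so nothing later overlaps Yusuf either.
Noor starts before Priya ends → Priya and Noor overlap.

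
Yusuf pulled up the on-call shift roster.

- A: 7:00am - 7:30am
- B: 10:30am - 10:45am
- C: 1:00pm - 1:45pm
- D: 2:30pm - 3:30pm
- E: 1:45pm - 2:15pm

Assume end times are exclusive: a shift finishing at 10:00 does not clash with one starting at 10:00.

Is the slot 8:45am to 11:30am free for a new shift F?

No — it overlaps B

A: ends 7:30am at or before F starts 8:45am → clear.
B: starts 10:30am before F ends 11:30am, and ends 10:45am after F starts 8:45am → overlap.
C: starts 1:00pm at or after F ends 11:30am → clear.
E: starts 1:45pm at or after F ends 11:30am → clear.
D: starts 2:30pm at or after F ends 11:30am → clear.
F overlaps B.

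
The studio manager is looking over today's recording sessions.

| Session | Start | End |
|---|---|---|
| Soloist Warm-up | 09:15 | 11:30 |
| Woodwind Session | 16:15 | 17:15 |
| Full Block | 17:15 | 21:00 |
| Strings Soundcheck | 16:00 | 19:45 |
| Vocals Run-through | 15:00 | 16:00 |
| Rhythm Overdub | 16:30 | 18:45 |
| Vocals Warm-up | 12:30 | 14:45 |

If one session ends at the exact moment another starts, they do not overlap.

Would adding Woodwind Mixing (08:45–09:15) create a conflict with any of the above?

No — it doesn't clash with anything

Soloist Warm-up: starts 09:15 at or after Woodwind Mixing ends 09:15 → clear.
Vocals Warm-up: starts 12:30 at or after Woodwind Mixing ends 09:15 → clear.
Vocals Run-through: starts 15:00 at or after Woodwind Mixing ends 09:15 → clear.
Strings Soundcheck: starts 16:00 at or after Woodwind Mixing ends 09:15 → clear.
Woodwind Session: starts 16:15 at or after Woodwind Mixing ends 09:15 → clear.
Rhythm Overdub: starts 16:30 at or after Woodwind Mixing ends 09:15 → clear.
Full Block: starts 17:15 at or after Woodwind Mixing ends 09:15 → clear.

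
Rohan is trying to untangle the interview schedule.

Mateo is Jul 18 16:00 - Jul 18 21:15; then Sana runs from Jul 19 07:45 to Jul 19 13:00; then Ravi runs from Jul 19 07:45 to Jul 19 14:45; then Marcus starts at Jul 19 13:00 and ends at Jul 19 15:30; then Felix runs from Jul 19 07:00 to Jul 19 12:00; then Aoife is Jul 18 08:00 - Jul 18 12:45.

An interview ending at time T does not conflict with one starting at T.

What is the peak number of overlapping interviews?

Sort all start/end points and keep a running count:
Jul 18 08:00 start Aoife → 1
Jul 18 12:45 end Aoife → 0
Jul 18 16:00 start Mateo → 1
Jul 18 21:15 end Mateo → 0
Jul 19 07:00 start Felix → 1
Jul 19 07:45 start Ravi → 2
Jul 19 07:45 start Sana → 3
Jul 19 12:00 end Felix → 2
Jul 19 13:00 end Sana → 1
Jul 19 13:00 start Marcus → 2
Jul 19 14:45 end Ravi → 1
Jul 19 15:30 end Marcus → 0
Peak is 3, at Jul 19 07:45 (Felix, Ravi, Sana).

3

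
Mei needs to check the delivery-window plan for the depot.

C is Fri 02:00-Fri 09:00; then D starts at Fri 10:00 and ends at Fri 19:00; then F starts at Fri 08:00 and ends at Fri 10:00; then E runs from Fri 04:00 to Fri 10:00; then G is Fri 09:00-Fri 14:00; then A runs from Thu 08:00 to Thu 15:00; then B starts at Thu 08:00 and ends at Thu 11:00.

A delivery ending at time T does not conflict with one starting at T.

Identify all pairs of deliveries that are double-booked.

A & B, C & E, C & F, D & G, E & F, E & G, F & G

Sorted by start: A, B, C, E, F, G, D.
B starts before A ends → A and B overlap.
C starts after A ends; A is clear from here.
C starts after B ends; B is clear from here.
E starts before C ends → C and E overlap.
F starts before C ends → C and F overlap.
G starts exactly when C ends (back-to-back, no overlap); C is clear from here.
F starts before E ends → E and F overlap.
G starts before E ends → E and G overlap.
D starts exactly when E ends (back-to-back, no overlap).
G starts before F ends → F and G overlap.
D starts exactly when F ends (back-to-back, no overlap).
D starts before G ends → G and D overlap.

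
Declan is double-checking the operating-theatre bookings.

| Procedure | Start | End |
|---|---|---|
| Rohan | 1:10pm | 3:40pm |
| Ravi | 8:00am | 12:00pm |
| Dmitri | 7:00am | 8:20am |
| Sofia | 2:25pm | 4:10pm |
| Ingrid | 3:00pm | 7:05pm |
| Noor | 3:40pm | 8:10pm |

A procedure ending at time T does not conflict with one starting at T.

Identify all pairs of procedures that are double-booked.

Sorted by start: Dmitri, Ravi, Rohan, Sofia, Ingrid, Noor.
Ravi starts before Dmitri ends → Dmitri and Ravi overlap.
Rohan starts after Dmitri ends — done with Dmitri.
Rohan starts after Ravi ends — done with Ravi.
Sofia starts before Rohan ends → Rohan and Sofia overlap.
Ingrid starts before Rohan ends → Rohan and Ingrid overlap.
Noor starts exactly when Rohan ends (back-to-back, no overlap).
Ingrid starts before Sofia ends → Sofia and Ingrid overlap.
Noor starts before Sofia ends → Sofia and Noor overlap.
Noor starts before Ingrid ends → Ingrid and Noor overlap.

Dmitri & Ravi, Ingrid & Noor, Ingrid & Rohan, Ingrid & Sofia, Noor & Sofia, Rohan & Sofia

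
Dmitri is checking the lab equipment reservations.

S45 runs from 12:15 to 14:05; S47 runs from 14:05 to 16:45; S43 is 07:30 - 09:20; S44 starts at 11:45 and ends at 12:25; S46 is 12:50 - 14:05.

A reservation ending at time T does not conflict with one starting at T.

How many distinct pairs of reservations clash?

2

Sorted by start: S43, S44, S45, S46, S47.
S44 starts after S43 ends, so S43 has no further overlaps.
S45 starts before S44 ends → S44 and S45 overlap.
S46 starts after S44 ends, so S44 has no further overlaps.
S46 starts before S45 ends → S45 and S46 overlap.
S47 starts exactly when S45 ends (back-to-back, no overlap).
S47 starts exactly when S46 ends (back-to-back, no overlap).
Overlapping pairs: S44 & S45, S45 & S46 — 2 in total.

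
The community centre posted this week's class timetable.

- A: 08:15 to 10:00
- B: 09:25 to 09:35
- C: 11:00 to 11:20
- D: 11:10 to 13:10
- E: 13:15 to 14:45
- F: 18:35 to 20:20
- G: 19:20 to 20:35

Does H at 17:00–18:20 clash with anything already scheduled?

No — it doesn't clash with anything

A: ends 10:00 at or before H starts 17:00 → clear.
B: ends 09:35 at or before H starts 17:00 → clear.
C: ends 11:20 at or before H starts 17:00 → clear.
D: ends 13:10 at or before H starts 17:00 → clear.
E: ends 14:45 at or before H starts 17:00 → clear.
F: starts 18:35 at or after H ends 18:20 → clear.
G: starts 19:20 at or after H ends 18:20 → clear.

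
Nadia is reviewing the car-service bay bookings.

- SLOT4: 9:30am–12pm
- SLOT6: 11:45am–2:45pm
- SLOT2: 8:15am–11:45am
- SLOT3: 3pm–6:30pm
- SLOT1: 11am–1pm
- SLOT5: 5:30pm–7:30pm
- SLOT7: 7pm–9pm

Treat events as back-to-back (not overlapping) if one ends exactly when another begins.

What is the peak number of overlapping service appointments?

Sweep the timeline, counting +1 at each start and −1 at each end (ends before starts at a tie):
8:15am start SLOT2 → 1
9:30am start SLOT4 → 2
11am start SLOT1 → 3
11:45am end SLOT2 → 2
11:45am start SLOT6 → 3
12pm end SLOT4 → 2
1pm end SLOT1 → 1
2:45pm end SLOT6 → 0
3pm start SLOT3 → 1
5:30pm start SLOT5 → 2
6:30pm end SLOT3 → 1
7pm start SLOT7 → 2
7:30pm end SLOT5 → 1
9pm end SLOT7 → 0
Peak is 3, at 11am (SLOT1, SLOT2, SLOT4).

3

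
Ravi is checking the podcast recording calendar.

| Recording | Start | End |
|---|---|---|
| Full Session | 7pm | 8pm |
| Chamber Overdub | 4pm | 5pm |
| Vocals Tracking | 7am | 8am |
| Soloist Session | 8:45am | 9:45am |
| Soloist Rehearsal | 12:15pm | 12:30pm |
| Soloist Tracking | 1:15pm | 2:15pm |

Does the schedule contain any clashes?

Sorted by start: Vocals Tracking, Soloist Session, Soloist Rehearsal, Soloist Tracking, Chamber Overdub, Full Session.
Soloist Session starts after Vocals Tracking ends; Vocals Tracking is clear from here.
Soloist Rehearsal starts after Soloist Session ends; Soloist Session is clear from here.
Soloist Tracking starts after Soloist Rehearsal ends; Soloist Rehearsal is clear from here.
Chamber Overdub starts after Soloist Tracking ends; Soloist Tracking is clear from here.
Full Session starts after Chamber Overdub ends.
Every pair is clear; the schedule has no overlaps.

No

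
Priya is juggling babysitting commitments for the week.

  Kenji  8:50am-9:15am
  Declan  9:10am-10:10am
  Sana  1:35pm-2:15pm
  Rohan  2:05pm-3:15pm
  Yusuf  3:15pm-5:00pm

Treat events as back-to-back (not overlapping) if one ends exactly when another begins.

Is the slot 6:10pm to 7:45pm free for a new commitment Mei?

Kenji: ends 9:15am at or before Mei starts 6:10pm → clear.
Declan: ends 10:10am at or before Mei starts 6:10pm → clear.
Sana: ends 2:15pm at or before Mei starts 6:10pm → clear.
Rohan: ends 3:15pm at or before Mei starts 6:10pm → clear.
Yusuf: ends 5:00pm at or before Mei starts 6:10pm → clear.

Yes — the slot is free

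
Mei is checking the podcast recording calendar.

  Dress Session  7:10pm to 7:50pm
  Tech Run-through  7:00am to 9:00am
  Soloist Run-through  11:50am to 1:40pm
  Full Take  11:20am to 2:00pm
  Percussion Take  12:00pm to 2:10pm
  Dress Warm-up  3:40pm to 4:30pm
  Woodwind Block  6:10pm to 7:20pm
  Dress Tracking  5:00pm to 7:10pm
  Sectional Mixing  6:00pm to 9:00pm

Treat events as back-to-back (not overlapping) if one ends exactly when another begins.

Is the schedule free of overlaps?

Sorted by start: Tech Run-through, Full Take, Soloist Run-through, Percussion Take, Dress Warm-up, Dress Tracking, Sectional Mixing, Woodwind Block, Dress Session.
Full Take starts after Tech Run-through ends, so Tech Run-through has no further overlaps.
Soloist Run-through starts before Full Take ends → Full Take and Soloist Run-through overlap.
That's a conflict, so the schedule is not conflict-free.

No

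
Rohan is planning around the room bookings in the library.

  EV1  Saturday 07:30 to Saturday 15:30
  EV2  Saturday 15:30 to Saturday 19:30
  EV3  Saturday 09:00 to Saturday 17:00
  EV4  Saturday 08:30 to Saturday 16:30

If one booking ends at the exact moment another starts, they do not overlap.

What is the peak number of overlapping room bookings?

3

Walk through starts and ends in time order (an end at T is processed before a start at T):
Saturday 07:30 start EV1 → 1
Saturday 08:30 start EV4 → 2
Saturday 09:00 start EV3 → 3
Saturday 15:30 end EV1 → 2
Saturday 15:30 start EV2 → 3
Saturday 16:30 end EV4 → 2
Saturday 17:00 end EV3 → 1
Saturday 19:30 end EV2 → 0
Peak is 3, at Saturday 09:00 (EV1, EV3, EV4).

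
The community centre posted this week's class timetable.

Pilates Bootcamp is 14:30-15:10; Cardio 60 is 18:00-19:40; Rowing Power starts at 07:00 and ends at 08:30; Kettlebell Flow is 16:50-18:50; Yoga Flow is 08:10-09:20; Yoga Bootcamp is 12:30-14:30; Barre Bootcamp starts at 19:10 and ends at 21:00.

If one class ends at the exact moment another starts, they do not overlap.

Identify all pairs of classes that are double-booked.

Check each pair: they overlap iff neither finishes before the other starts.
Sorted by start: Rowing Power, Yoga Flow, Yoga Bootcamp, Pilates Bootcamp, Kettlebell Flow, Cardio 60, Barre Bootcamp.
Yoga Flow starts before Rowing Power ends → Rowing Power and Yoga Flow overlap.
Yoga Bootcamp starts after Rowing Power ends, so nothing later overlaps Rowing Power either.
Yoga Bootcamp starts after Yoga Flow ends, so nothing later overlaps Yoga Flow either.
Pilates Bootcamp starts exactly when Yoga Bootcamp ends (back-to-back, no overlap), so nothing later overlaps Yoga Bootcamp either.
Kettlebell Flow starts after Pilates Bootcamp ends, so nothing later overlaps Pilates Bootcamp either.
Cardio 60 starts before Kettlebell Flow ends → Kettlebell Flow and Cardio 60 overlap.
Barre Bootcamp starts after Kettlebell Flow ends.
Barre Bootcamp starts before Cardio 60 ends → Cardio 60 and Barre Bootcamp overlap.

Barre Bootcamp & Cardio 60, Cardio 60 & Kettlebell Flow, Rowing Power & Yoga Flow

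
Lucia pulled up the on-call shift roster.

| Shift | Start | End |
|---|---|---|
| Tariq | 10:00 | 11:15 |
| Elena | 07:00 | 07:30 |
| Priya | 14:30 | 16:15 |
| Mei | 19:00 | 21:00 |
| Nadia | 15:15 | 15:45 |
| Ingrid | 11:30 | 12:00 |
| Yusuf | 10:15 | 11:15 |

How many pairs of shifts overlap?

2

Sorted by start: Elena, Tariq, Yusuf, Ingrid, Priya, Nadia, Mei.
Tariq starts after Elena ends, so nothing later overlaps Elena either.
Yusuf starts before Tariq ends → Tariq and Yusuf overlap.
Ingrid starts after Tariq ends, so nothing later overlaps Tariq either.
Ingrid starts after Yusuf ends, so nothing later overlaps Yusuf either.
Priya starts after Ingrid ends, so nothing later overlaps Ingrid either.
Nadia starts before Priya ends → Priya and Nadia overlap.
Mei starts after Priya ends.
Mei starts after Nadia ends.
Overlapping pairs: Nadia & Priya, Tariq & Yusuf — 2 in total.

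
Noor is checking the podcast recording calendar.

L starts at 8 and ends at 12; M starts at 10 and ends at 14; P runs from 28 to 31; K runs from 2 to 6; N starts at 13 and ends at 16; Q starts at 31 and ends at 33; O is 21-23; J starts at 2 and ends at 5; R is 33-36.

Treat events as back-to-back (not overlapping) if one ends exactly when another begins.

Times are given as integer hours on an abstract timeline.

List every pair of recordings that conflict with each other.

Check each pair: they overlap iff neither finishes before the other starts.
Sorted by start: J, K, L, M, N, O, P, Q, R.
K starts before J ends → J and K overlap.
L starts after J ends, so J has no further overlaps.
L starts after K ends, so K has no further overlaps.
M starts before L ends → L and M overlap.
N starts after L ends, so L has no further overlaps.
N starts before M ends → M and N overlap.
O starts after M ends, so M has no further overlaps.
O starts after N ends, so N has no further overlaps.
P starts after O ends, so O has no further overlaps.
Q starts exactly when P ends (back-to-back, no overlap), so P has no further overlaps.
R starts exactly when Q ends (back-to-back, no overlap).

J & K, L & M, M & N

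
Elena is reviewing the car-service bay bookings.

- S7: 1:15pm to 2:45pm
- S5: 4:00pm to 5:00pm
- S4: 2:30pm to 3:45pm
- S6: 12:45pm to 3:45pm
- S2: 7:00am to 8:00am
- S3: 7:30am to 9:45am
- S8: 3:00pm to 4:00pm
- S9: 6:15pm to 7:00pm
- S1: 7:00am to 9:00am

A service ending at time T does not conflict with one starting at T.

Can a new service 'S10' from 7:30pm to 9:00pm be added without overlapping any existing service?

Yes — the slot is free

S1: ends 9:00am at or before S10 starts 7:30pm → clear.
S2: ends 8:00am at or before S10 starts 7:30pm → clear.
S3: ends 9:45am at or before S10 starts 7:30pm → clear.
S6: ends 3:45pm at or before S10 starts 7:30pm → clear.
S7: ends 2:45pm at or before S10 starts 7:30pm → clear.
S4: ends 3:45pm at or before S10 starts 7:30pm → clear.
S8: ends 4:00pm at or before S10 starts 7:30pm → clear.
S5: ends 5:00pm at or before S10 starts 7:30pm → clear.
S9: ends 7:00pm at or before S10 starts 7:30pm → clear.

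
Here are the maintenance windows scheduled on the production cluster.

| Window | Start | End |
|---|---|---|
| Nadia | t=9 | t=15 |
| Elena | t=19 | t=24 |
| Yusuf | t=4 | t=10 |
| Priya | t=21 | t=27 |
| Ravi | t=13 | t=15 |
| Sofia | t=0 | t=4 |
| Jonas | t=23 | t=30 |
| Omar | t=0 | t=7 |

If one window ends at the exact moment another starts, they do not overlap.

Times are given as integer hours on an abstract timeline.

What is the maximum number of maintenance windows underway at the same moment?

Sort all start/end points and keep a running count:
t=0 start Omar → 1
t=0 start Sofia → 2
t=4 end Sofia → 1
t=4 start Yusuf → 2
t=7 end Omar → 1
t=9 start Nadia → 2
t=10 end Yusuf → 1
t=13 start Ravi → 2
t=15 end Nadia → 1
t=15 end Ravi → 0
t=19 start Elena → 1
t=21 start Priya → 2
t=23 start Jonas → 3
t=24 end Elena → 2
t=27 end Priya → 1
t=30 end Jonas → 0
Peak is 3, at t=23 (Elena, Jonas, Priya).

3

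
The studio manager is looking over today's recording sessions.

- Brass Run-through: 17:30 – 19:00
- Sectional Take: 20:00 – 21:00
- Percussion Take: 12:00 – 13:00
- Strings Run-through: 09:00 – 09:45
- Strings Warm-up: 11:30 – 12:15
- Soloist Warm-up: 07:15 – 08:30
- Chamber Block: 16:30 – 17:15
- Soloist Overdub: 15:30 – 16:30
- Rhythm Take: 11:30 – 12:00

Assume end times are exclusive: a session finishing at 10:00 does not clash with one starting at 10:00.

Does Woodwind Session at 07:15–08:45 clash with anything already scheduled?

Soloist Warm-up: starts 07:15 before Woodwind Session ends 08:45, and ends 08:30 after Woodwind Session starts 07:15 → overlap.
Strings Run-through: starts 09:00 at or after Woodwind Session ends 08:45 → clear.
Rhythm Take: starts 11:30 at or after Woodwind Session ends 08:45 → clear.
Strings Warm-up: starts 11:30 at or after Woodwind Session ends 08:45 → clear.
Percussion Take: starts 12:00 at or after Woodwind Session ends 08:45 → clear.
Soloist Overdub: starts 15:30 at or after Woodwind Session ends 08:45 → clear.
Chamber Block: starts 16:30 at or after Woodwind Session ends 08:45 → clear.
Brass Run-through: starts 17:30 at or after Woodwind Session ends 08:45 → clear.
Sectional Take: starts 20:00 at or after Woodwind Session ends 08:45 → clear.
Woodwind Session overlaps Soloist Warm-up.

Yes — it overlaps Soloist Warm-up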